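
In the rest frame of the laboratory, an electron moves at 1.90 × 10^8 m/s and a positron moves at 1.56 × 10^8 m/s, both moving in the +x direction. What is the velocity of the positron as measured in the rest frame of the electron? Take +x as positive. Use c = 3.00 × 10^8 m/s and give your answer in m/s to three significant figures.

-5.07 × 10^7 m/s

β_A = 0.633, β_B = 0.520 (dividing each by c = 3.00 × 10^8 m/s).
Transform to A's frame with the inverse velocity-addition law: u' = (u − v)/(1 − uv/c²), taking u = β_B and v = β_A.
u' = (0.520 − 0.633) / (1 − (0.633)(0.520)) = -0.1133/0.6707 = -0.1690.
u' = -0.1690 × 3.00 × 10^8 m/s.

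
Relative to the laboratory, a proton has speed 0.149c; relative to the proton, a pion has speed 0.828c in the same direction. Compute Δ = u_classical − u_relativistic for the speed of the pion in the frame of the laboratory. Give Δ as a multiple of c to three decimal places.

Galilean: u_cl = 0.828 + 0.149 = 0.9770.
Relativistic: u_rel = (0.828 + 0.149) / (1 + 0.828·0.149) = 0.9770/1.1234 = 0.8697.
Δ = 0.9770 − 0.8697 = 0.1073.

Δ = 0.107c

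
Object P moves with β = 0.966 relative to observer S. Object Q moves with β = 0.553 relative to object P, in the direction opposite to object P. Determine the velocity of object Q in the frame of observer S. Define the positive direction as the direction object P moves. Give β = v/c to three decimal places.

β = +0.887

With v = 0.966 and u' = -0.553 (in units of c),
u = (u' + v)/(1 + u'v/c²):
u = (-0.553 + 0.966) / (1 + (-0.553)·0.966) = 0.4130/0.4658 = 0.8866
(Galilean addition would give +0.413c.)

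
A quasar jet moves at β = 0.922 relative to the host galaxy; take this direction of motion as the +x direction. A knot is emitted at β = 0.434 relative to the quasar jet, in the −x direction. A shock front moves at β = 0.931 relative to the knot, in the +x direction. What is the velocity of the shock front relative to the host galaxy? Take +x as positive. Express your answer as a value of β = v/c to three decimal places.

β = +0.993

Apply u = (u' + v)/(1 + u'v/c²) successively, working outward toward the host galaxy.
Start: velocity of the quasar jet relative to the host galaxy = 0.9220c.
Compose with the knot (u' = -0.434 in the quasar jet frame): u_1 = (-0.434 + 0.922) / (1 + (-0.434)·0.922) = 0.4880/0.5999 = 0.8135.
Compose with the shock front (u' = 0.931 in the knot frame): u_2 = (0.931 + 0.814) / (1 + 0.931·0.814) = 1.7445/1.7574 = 0.9927.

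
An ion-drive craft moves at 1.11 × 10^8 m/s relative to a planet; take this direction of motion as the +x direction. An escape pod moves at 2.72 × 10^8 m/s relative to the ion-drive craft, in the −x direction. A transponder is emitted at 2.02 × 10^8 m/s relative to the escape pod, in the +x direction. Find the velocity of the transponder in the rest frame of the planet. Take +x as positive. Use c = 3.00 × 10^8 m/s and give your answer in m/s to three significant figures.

Apply u = (u' + v)/(1 + u'v/c²) successively, working outward toward the planet.
(Dividing each given speed by c = 3.00 × 10^8 m/s to work in units of c.)
Start: velocity of the ion-drive craft relative to the planet = 0.3700c.
Compose with the escape pod (u' = -0.907 in the ion-drive craft frame): u_1 = (-0.907 + 0.370) / (1 + (-0.907)·0.370) = -0.5367/0.6645 = -0.8076.
Compose with the transponder (u' = 0.673 in the escape pod frame): u_2 = (0.673 + (-0.808)) / (1 + 0.673·(-0.808)) = -0.1343/0.4562 = -0.2943.
So u = -0.2943 × 3.00 × 10^8 m/s.

-8.83 × 10^7 m/s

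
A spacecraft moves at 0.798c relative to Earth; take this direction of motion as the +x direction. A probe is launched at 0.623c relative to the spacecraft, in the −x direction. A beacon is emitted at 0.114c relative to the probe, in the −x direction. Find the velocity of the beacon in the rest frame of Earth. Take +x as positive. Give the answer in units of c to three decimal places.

+0.244c

Apply u = (u' + v)/(1 + u'v/c²) successively, working outward toward Earth.
Start: velocity of the spacecraft relative to Earth = 0.7980c.
Compose with the probe (u' = -0.623 in the spacecraft frame): u_1 = (-0.623 + 0.798) / (1 + (-0.623)·0.798) = 0.1750/0.5028 = 0.3480.
Compose with the beacon (u' = -0.114 in the probe frame): u_2 = (-0.114 + 0.348) / (1 + (-0.114)·0.348) = 0.2340/0.9603 = 0.2437.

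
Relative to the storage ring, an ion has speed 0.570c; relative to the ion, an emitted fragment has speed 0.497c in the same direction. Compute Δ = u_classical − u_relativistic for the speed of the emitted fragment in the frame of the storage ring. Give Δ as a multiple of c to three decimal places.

Δ = 0.236c

Galilean: u_cl = 0.497 + 0.570 = 1.0670.
Relativistic: u_rel = (0.497 + 0.570) / (1 + 0.497·0.570) = 1.0670/1.2833 = 0.8315.
Δ = 1.0670 − 0.8315 = 0.2355.
(The classical prediction exceeds c; the relativistic result does not.)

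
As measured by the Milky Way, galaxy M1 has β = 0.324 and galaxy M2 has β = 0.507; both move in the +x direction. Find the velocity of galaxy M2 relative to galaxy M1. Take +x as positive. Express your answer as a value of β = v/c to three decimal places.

β = +0.219

β_A = 0.324, β_B = 0.507.
Transform to A's frame with the inverse velocity-addition law: u' = (u − v)/(1 − uv/c²), taking u = β_B and v = β_A.
u' = (0.507 − 0.324) / (1 − (0.324)(0.507)) = 0.1830/0.8357 = 0.2190.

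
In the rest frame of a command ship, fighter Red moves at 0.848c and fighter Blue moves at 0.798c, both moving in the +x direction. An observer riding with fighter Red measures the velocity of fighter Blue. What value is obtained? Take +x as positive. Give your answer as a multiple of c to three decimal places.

β_A = 0.848, β_B = 0.798.
Transform to A's frame with the inverse velocity-addition law: u' = (u − v)/(1 − uv/c²), taking u = β_B and v = β_A.
u' = (0.798 − 0.848) / (1 − (0.848)(0.798)) = -0.0500/0.3233 = -0.1547.

-0.155c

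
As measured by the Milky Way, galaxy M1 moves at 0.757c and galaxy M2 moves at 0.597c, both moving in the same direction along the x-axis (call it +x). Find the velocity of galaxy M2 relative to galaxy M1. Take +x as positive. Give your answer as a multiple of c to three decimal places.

-0.292c

β_A = 0.757, β_B = 0.597.
Transform to A's frame with the inverse velocity-addition law: u' = (u − v)/(1 − uv/c²), taking u = β_B and v = β_A.
u' = (0.597 − 0.757) / (1 − (0.757)(0.597)) = -0.1600/0.5481 = -0.2919.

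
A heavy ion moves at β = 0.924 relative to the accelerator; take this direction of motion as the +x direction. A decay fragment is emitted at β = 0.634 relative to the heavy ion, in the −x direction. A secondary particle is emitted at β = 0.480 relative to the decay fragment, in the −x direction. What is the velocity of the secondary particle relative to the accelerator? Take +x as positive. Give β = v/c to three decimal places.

β = +0.332

Apply u = (u' + v)/(1 + u'v/c²) successively, working outward toward the accelerator.
Start: velocity of the heavy ion relative to the accelerator = 0.9240c.
Compose with the decay fragment (u' = -0.634 in the heavy ion frame): u_1 = (-0.634 + 0.924) / (1 + (-0.634)·0.924) = 0.2900/0.4142 = 0.7002.
Compose with the secondary particle (u' = -0.480 in the decay fragment frame): u_2 = (-0.480 + 0.700) / (1 + (-0.480)·0.700) = 0.2202/0.6639 = 0.3316.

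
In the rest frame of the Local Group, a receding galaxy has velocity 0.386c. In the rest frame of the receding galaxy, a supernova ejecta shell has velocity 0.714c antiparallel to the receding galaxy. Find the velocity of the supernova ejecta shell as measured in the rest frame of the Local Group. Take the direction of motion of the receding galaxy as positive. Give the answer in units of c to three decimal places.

-0.453c

With v = 0.386 and u' = -0.714 (in units of c),
u = (u' + v)/(1 + u'v/c²):
u = (-0.714 + 0.386) / (1 + (-0.714)·0.386) = -0.3280/0.7244 = -0.4528
(Galilean addition would give -0.328c.)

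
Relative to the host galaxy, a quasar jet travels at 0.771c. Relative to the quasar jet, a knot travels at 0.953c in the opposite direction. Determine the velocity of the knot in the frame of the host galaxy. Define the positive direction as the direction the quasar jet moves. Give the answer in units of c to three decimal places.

-0.686c

With v = 0.771 and u' = -0.953 (in units of c),
u = (u' + v)/(1 + u'v/c²):
u = (-0.953 + 0.771) / (1 + (-0.953)·0.771) = -0.1820/0.2652 = -0.6862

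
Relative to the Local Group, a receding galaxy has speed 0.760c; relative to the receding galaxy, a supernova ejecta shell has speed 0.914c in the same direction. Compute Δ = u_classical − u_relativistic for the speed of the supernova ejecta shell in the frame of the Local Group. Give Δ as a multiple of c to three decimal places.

Δ = 0.686c

Galilean: u_cl = 0.914 + 0.760 = 1.6740.
Relativistic: u_rel = (0.914 + 0.760) / (1 + 0.914·0.760) = 1.6740/1.6946 = 0.9878.
Δ = 1.6740 − 0.9878 = 0.6862.
(The classical prediction exceeds c; the relativistic result does not.)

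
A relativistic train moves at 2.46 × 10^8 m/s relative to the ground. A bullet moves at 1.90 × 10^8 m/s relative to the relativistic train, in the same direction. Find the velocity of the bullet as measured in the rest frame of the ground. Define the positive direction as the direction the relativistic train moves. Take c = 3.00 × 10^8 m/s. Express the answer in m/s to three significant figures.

In units of c (dividing by 3.00 × 10^8 m/s): v = 0.820, u' = 0.633.
u = (u' + v)/(1 + u'v/c²):
u = (0.633 + 0.820) / (1 + 0.633·0.820) = 1.4533/1.5193 = 0.9566
Converting back: u = 0.9566 × 3.00 × 10^8 m/s.

2.87 × 10^8 m/s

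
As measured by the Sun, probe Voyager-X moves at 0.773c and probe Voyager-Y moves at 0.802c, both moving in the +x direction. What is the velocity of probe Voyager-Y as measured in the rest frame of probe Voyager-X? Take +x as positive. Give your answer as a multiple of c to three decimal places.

β_A = 0.773, β_B = 0.802.
Transform to A's frame with the inverse velocity-addition law: u' = (u − v)/(1 − uv/c²), taking u = β_B and v = β_A.
u' = (0.802 − 0.773) / (1 − (0.773)(0.802)) = 0.0290/0.3801 = 0.0763.

+0.076c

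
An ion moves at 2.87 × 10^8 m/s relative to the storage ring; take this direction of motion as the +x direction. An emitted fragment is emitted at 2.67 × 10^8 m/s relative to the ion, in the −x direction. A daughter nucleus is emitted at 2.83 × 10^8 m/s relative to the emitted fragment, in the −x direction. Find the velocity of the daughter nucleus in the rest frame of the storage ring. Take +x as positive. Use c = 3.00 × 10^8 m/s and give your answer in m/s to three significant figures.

Apply u = (u' + v)/(1 + u'v/c²) successively, working outward toward the storage ring.
(Dividing each given speed by c = 3.00 × 10^8 m/s to work in units of c.)
Start: velocity of the ion relative to the storage ring = 0.9567c.
Compose with the emitted fragment (u' = -0.890 in the ion frame): u_1 = (-0.890 + 0.957) / (1 + (-0.890)·0.957) = 0.0667/0.1486 = 0.4487.
Compose with the daughter nucleus (u' = -0.943 in the emitted fragment frame): u_2 = (-0.943 + 0.449) / (1 + (-0.943)·0.449) = -0.4946/0.5767 = -0.8576.
So u = -0.8576 × 3.00 × 10^8 m/s.

-2.57 × 10^8 m/s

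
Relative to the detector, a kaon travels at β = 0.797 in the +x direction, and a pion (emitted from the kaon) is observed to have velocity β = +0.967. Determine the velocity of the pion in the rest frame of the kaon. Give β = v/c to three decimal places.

Invert the composition law: u' = (u − v)/(1 − uv/c²).
u' = (0.967 − 0.797) / (1 − (0.967)(0.797)) = 0.1700/0.2293 = 0.7414.

β = +0.741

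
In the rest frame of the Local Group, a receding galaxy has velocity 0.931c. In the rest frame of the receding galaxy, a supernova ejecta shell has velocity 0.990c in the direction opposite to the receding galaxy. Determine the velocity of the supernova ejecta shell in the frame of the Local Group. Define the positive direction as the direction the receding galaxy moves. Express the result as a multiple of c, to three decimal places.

With v = 0.931 and u' = -0.990 (in units of c),
u = (u' + v)/(1 + u'v/c²):
u = (-0.990 + 0.931) / (1 + (-0.990)·0.931) = -0.0590/0.0783 = -0.7534

-0.753c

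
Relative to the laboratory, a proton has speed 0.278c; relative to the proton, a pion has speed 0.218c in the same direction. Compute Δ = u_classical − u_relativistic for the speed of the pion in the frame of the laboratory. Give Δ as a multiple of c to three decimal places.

Δ = 0.028c

Galilean: u_cl = 0.218 + 0.278 = 0.4960.
Relativistic: u_rel = (0.218 + 0.278) / (1 + 0.218·0.278) = 0.4960/1.0606 = 0.4677.
Δ = 0.4960 − 0.4677 = 0.0283.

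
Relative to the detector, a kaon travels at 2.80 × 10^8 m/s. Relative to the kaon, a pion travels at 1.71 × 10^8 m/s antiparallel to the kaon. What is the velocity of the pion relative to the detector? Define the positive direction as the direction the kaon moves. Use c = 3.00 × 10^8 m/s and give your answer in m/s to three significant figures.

In units of c (dividing by 3.00 × 10^8 m/s): v = 0.933, u' = -0.570.
u = (u' + v)/(1 + u'v/c²):
u = (-0.570 + 0.933) / (1 + (-0.570)·0.933) = 0.3633/0.4680 = 0.7764
Converting back: u = 0.7764 × 3.00 × 10^8 m/s.

+2.33 × 10^8 m/s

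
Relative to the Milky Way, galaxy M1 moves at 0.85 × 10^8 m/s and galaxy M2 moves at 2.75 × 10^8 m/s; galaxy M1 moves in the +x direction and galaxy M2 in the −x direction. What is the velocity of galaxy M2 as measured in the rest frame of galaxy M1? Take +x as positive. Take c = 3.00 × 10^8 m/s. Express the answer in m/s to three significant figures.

-2.86 × 10^8 m/s

β_A = 0.283, β_B = -0.917 (dividing each by c = 3.00 × 10^8 m/s).
Transform to A's frame with the inverse velocity-addition law: u' = (u − v)/(1 − uv/c²), taking u = β_B and v = β_A.
u' = (-0.917 − 0.283) / (1 − (0.283)(-0.917)) = -1.2000/1.2597 = -0.9526.
u' = -0.9526 × 3.00 × 10^8 m/s.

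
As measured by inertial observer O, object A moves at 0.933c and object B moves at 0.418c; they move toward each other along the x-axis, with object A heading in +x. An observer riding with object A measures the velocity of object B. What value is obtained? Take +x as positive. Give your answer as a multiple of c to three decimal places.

-0.972c

β_A = 0.933, β_B = -0.418.
Transform to A's frame with the inverse velocity-addition law: u' = (u − v)/(1 − uv/c²), taking u = β_B and v = β_A.
u' = (-0.418 − 0.933) / (1 − (0.933)(-0.418)) = -1.3510/1.3900 = -0.9719.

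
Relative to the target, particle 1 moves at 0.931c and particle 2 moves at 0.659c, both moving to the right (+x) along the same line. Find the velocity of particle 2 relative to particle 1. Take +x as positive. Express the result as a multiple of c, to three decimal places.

-0.704c

β_A = 0.931, β_B = 0.659.
Transform to A's frame with the inverse velocity-addition law: u' = (u − v)/(1 − uv/c²), taking u = β_B and v = β_A.
u' = (0.659 − 0.931) / (1 − (0.931)(0.659)) = -0.2720/0.3865 = -0.7038.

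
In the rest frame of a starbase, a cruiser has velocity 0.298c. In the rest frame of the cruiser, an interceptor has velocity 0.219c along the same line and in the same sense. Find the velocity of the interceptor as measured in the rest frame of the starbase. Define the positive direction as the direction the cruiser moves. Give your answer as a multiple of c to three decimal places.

0.485c

With v = 0.298 and u' = 0.219 (in units of c),
u = (u' + v)/(1 + u'v/c²):
u = (0.219 + 0.298) / (1 + 0.219·0.298) = 0.5170/1.0653 = 0.4853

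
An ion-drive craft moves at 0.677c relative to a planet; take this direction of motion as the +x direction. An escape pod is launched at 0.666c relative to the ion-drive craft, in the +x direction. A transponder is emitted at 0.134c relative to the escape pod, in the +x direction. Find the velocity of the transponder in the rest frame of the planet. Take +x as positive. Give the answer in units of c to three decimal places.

0.943c

Apply u = (u' + v)/(1 + u'v/c²) successively, working outward toward the planet.
Start: velocity of the ion-drive craft relative to the planet = 0.6770c.
Compose with the escape pod (u' = 0.666 in the ion-drive craft frame): u_1 = (0.666 + 0.677) / (1 + 0.666·0.677) = 1.3430/1.4509 = 0.9256.
Compose with the transponder (u' = 0.134 in the escape pod frame): u_2 = (0.134 + 0.926) / (1 + 0.134·0.926) = 1.0596/1.1240 = 0.9427.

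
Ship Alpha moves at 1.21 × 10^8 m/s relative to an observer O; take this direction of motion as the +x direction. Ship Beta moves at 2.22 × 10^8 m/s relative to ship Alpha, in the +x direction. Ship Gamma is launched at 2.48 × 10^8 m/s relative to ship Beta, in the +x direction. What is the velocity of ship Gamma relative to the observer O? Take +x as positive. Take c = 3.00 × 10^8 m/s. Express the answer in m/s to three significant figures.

Apply u = (u' + v)/(1 + u'v/c²) successively, working outward toward the observer O.
(Dividing each given speed by c = 3.00 × 10^8 m/s to work in units of c.)
Start: velocity of ship Alpha relative to the observer O = 0.4033c.
Compose with ship Beta (u' = 0.740 in ship Alpha frame): u_1 = (0.740 + 0.403) / (1 + 0.740·0.403) = 1.1433/1.2985 = 0.8805.
Compose with ship Gamma (u' = 0.827 in ship Beta frame): u_2 = (0.827 + 0.881) / (1 + 0.827·0.881) = 1.7072/1.7279 = 0.9880.
So u = 0.9880 × 3.00 × 10^8 m/s.

2.96 × 10^8 m/s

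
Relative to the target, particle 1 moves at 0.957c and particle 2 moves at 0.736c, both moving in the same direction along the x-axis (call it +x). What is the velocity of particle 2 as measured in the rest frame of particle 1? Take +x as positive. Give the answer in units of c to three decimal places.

β_A = 0.957, β_B = 0.736.
Transform to A's frame with the inverse velocity-addition law: u' = (u − v)/(1 − uv/c²), taking u = β_B and v = β_A.
u' = (0.736 − 0.957) / (1 − (0.957)(0.736)) = -0.2210/0.2956 = -0.7475.

-0.748c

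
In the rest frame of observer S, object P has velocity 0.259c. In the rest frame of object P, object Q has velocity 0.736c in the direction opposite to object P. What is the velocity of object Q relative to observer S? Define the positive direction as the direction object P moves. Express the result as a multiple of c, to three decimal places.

With v = 0.259 and u' = -0.736 (in units of c),
u = (u' + v)/(1 + u'v/c²):
u = (-0.736 + 0.259) / (1 + (-0.736)·0.259) = -0.4770/0.8094 = -0.5893

-0.589c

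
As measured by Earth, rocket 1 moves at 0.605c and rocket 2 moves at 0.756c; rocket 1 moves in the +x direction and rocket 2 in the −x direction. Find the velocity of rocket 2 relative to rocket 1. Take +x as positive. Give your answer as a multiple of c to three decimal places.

-0.934c

β_A = 0.605, β_B = -0.756.
Transform to A's frame with the inverse velocity-addition law: u' = (u − v)/(1 − uv/c²), taking u = β_B and v = β_A.
u' = (-0.756 − 0.605) / (1 − (0.605)(-0.756)) = -1.3610/1.4574 = -0.9339.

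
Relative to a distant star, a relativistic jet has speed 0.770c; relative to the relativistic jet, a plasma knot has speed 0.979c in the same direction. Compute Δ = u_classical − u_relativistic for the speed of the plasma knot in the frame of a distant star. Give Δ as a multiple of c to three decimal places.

Δ = 0.752c

Galilean: u_cl = 0.979 + 0.770 = 1.7490.
Relativistic: u_rel = (0.979 + 0.770) / (1 + 0.979·0.770) = 1.7490/1.7538 = 0.9972.
Δ = 1.7490 − 0.9972 = 0.7518.
(The classical prediction exceeds c; the relativistic result does not.)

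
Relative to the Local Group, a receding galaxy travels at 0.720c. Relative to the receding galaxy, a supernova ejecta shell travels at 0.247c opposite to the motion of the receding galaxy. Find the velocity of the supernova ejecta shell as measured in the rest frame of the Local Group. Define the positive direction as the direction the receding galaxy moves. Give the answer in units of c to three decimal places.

With v = 0.720 and u' = -0.247 (in units of c),
u = (u' + v)/(1 + u'v/c²):
u = (-0.247 + 0.720) / (1 + (-0.247)·0.720) = 0.4730/0.8222 = 0.5753

+0.575c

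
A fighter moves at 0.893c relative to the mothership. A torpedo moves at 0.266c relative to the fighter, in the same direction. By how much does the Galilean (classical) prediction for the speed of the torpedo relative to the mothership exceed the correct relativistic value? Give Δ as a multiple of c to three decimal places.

Galilean: u_cl = 0.266 + 0.893 = 1.1590.
Relativistic: u_rel = (0.266 + 0.893) / (1 + 0.266·0.893) = 1.1590/1.2375 = 0.9365.
Δ = 1.1590 − 0.9365 = 0.2225.
(The classical prediction exceeds c; the relativistic result does not.)

Δ = 0.222c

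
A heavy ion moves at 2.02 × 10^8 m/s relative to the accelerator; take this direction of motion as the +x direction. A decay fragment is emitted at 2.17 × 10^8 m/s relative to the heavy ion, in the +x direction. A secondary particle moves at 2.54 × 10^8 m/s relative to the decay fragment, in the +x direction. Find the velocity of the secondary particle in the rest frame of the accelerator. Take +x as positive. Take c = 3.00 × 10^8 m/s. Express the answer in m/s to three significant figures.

2.98 × 10^8 m/s

Apply u = (u' + v)/(1 + u'v/c²) successively, working outward toward the accelerator.
(Dividing each given speed by c = 3.00 × 10^8 m/s to work in units of c.)
Start: velocity of the heavy ion relative to the accelerator = 0.6733c.
Compose with the decay fragment (u' = 0.723 in the heavy ion frame): u_1 = (0.723 + 0.673) / (1 + 0.723·0.673) = 1.3967/1.4870 = 0.9392.
Compose with the secondary particle (u' = 0.847 in the decay fragment frame): u_2 = (0.847 + 0.939) / (1 + 0.847·0.939) = 1.7859/1.7952 = 0.9948.
So u = 0.9948 × 3.00 × 10^8 m/s.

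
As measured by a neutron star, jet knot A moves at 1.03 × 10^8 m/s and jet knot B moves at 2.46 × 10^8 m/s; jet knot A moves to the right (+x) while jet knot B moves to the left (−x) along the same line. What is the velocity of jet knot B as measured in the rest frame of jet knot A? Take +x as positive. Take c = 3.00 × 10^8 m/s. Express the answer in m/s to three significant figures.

β_A = 0.343, β_B = -0.820 (dividing each by c = 3.00 × 10^8 m/s).
Transform to A's frame with the inverse velocity-addition law: u' = (u − v)/(1 − uv/c²), taking u = β_B and v = β_A.
u' = (-0.820 − 0.343) / (1 − (0.343)(-0.820)) = -1.1633/1.2815 = -0.9078.
u' = -0.9078 × 3.00 × 10^8 m/s.

-2.72 × 10^8 m/s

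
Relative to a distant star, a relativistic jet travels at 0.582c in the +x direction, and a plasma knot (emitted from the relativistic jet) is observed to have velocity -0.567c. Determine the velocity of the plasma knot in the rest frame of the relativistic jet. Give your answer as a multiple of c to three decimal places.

-0.864c

Invert the composition law: u' = (u − v)/(1 − uv/c²).
u' = (-0.567 − 0.582) / (1 − (-0.567)(0.582)) = -1.1490/1.3300 = -0.8639.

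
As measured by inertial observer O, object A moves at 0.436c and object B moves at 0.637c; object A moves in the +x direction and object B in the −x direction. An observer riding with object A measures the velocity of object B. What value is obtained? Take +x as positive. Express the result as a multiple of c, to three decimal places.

-0.840c

β_A = 0.436, β_B = -0.637.
Transform to A's frame with the inverse velocity-addition law: u' = (u − v)/(1 − uv/c²), taking u = β_B and v = β_A.
u' = (-0.637 − 0.436) / (1 − (0.436)(-0.637)) = -1.0730/1.2777 = -0.8398.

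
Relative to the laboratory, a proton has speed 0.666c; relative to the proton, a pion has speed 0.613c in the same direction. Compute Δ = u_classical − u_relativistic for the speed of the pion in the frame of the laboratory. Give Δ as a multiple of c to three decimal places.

Galilean: u_cl = 0.613 + 0.666 = 1.2790.
Relativistic: u_rel = (0.613 + 0.666) / (1 + 0.613·0.666) = 1.2790/1.4083 = 0.9082.
Δ = 1.2790 − 0.9082 = 0.3708.
(The classical prediction exceeds c; the relativistic result does not.)

Δ = 0.371c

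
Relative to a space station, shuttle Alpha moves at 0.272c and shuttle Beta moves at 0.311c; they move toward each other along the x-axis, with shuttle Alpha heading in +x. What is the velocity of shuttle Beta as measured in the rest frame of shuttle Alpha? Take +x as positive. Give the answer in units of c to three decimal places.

-0.538c

β_A = 0.272, β_B = -0.311.
Transform to A's frame with the inverse velocity-addition law: u' = (u − v)/(1 − uv/c²), taking u = β_B and v = β_A.
u' = (-0.311 − 0.272) / (1 − (0.272)(-0.311)) = -0.5830/1.0846 = -0.5375.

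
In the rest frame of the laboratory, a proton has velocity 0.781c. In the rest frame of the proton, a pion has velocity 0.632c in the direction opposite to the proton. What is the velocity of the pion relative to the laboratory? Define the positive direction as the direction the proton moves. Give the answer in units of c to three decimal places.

+0.294c

With v = 0.781 and u' = -0.632 (in units of c),
u = (u' + v)/(1 + u'v/c²):
u = (-0.632 + 0.781) / (1 + (-0.632)·0.781) = 0.1490/0.5064 = 0.2942
(Galilean addition would give +0.149c.)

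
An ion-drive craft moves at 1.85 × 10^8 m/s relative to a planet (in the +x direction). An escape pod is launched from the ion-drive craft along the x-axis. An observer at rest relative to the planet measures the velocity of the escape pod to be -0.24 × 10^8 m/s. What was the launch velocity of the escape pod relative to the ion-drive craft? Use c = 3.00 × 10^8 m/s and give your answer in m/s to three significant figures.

-1.99 × 10^8 m/s

v = 0.617c, u = -0.080c.
Invert the composition law: u' = (u − v)/(1 − uv/c²).
u' = (-0.080 − 0.617) / (1 − (-0.080)(0.617)) = -0.6967/1.0493 = -0.6639.
u' = -0.6639 × 3.00 × 10^8 m/s.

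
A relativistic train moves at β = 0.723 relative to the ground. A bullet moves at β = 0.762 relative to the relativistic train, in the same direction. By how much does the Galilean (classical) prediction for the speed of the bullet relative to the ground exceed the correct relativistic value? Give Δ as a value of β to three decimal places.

Galilean: u_cl = 0.762 + 0.723 = 1.4850.
Relativistic: u_rel = (0.762 + 0.723) / (1 + 0.762·0.723) = 1.4850/1.5509 = 0.9575.
Δ = 1.4850 − 0.9575 = 0.5275.
(The classical prediction exceeds c; the relativistic result does not.)

Δ = 0.528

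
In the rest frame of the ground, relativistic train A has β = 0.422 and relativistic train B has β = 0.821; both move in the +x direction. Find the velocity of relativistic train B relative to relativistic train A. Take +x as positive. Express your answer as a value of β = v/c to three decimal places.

β_A = 0.422, β_B = 0.821.
Transform to A's frame with the inverse velocity-addition law: u' = (u − v)/(1 − uv/c²), taking u = β_B and v = β_A.
u' = (0.821 − 0.422) / (1 − (0.422)(0.821)) = 0.3990/0.6535 = 0.6105.

β = +0.611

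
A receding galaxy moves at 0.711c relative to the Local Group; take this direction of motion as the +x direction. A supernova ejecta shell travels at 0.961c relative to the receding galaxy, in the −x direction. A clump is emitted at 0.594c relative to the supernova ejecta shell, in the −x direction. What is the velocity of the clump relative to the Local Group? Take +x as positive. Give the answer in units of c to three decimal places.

Apply u = (u' + v)/(1 + u'v/c²) successively, working outward toward the Local Group.
Start: velocity of the receding galaxy relative to the Local Group = 0.7110c.
Compose with the supernova ejecta shell (u' = -0.961 in the receding galaxy frame): u_1 = (-0.961 + 0.711) / (1 + (-0.961)·0.711) = -0.2500/0.3167 = -0.7893.
Compose with the clump (u' = -0.594 in the supernova ejecta shell frame): u_2 = (-0.594 + (-0.789)) / (1 + (-0.594)·(-0.789)) = -1.3833/1.4689 = -0.9418.

-0.942c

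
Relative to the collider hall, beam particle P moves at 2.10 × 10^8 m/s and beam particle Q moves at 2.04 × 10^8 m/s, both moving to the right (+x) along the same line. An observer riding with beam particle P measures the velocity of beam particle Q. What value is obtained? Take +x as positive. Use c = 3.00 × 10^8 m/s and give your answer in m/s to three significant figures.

β_A = 0.700, β_B = 0.680 (dividing each by c = 3.00 × 10^8 m/s).
Transform to A's frame with the inverse velocity-addition law: u' = (u − v)/(1 − uv/c²), taking u = β_B and v = β_A.
u' = (0.680 − 0.700) / (1 − (0.700)(0.680)) = -0.0200/0.5240 = -0.0382.
u' = -0.0382 × 3.00 × 10^8 m/s.

-1.15 × 10^7 m/s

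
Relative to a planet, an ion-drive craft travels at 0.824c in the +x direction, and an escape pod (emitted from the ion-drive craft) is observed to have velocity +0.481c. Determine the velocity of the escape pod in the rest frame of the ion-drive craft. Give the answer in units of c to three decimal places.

Invert the composition law: u' = (u − v)/(1 − uv/c²).
u' = (0.481 − 0.824) / (1 − (0.481)(0.824)) = -0.3430/0.6037 = -0.5682.

-0.568c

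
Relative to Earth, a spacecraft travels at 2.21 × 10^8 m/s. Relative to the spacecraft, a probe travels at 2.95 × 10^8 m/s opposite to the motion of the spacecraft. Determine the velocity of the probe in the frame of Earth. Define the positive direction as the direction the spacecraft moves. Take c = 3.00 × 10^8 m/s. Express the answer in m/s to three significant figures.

-2.68 × 10^8 m/s

In units of c (dividing by 3.00 × 10^8 m/s): v = 0.737, u' = -0.983.
u = (u' + v)/(1 + u'v/c²):
u = (-0.983 + 0.737) / (1 + (-0.983)·0.737) = -0.2467/0.2756 = -0.8950
Converting back: u = -0.8950 × 3.00 × 10^8 m/s.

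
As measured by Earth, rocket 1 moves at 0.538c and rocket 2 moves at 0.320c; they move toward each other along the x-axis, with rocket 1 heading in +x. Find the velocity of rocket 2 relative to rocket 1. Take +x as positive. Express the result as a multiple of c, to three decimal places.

-0.732c

β_A = 0.538, β_B = -0.320.
Transform to A's frame with the inverse velocity-addition law: u' = (u − v)/(1 − uv/c²), taking u = β_B and v = β_A.
u' = (-0.320 − 0.538) / (1 − (0.538)(-0.320)) = -0.8580/1.1722 = -0.7320.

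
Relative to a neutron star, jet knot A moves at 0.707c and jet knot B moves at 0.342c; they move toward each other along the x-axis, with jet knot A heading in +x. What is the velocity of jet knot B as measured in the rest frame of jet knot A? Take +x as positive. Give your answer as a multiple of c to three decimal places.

-0.845c

β_A = 0.707, β_B = -0.342.
Transform to A's frame with the inverse velocity-addition law: u' = (u − v)/(1 − uv/c²), taking u = β_B and v = β_A.
u' = (-0.342 − 0.707) / (1 − (0.707)(-0.342)) = -1.0490/1.2418 = -0.8447.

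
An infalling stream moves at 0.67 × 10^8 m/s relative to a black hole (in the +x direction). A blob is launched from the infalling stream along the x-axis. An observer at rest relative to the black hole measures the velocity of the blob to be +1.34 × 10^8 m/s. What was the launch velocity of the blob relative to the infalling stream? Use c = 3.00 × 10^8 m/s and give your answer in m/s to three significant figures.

v = 0.223c, u = 0.447c.
Invert the composition law: u' = (u − v)/(1 − uv/c²).
u' = (0.447 − 0.223) / (1 − (0.447)(0.223)) = 0.2233/0.9002 = 0.2481.
u' = 0.2481 × 3.00 × 10^8 m/s.

+7.44 × 10^7 m/s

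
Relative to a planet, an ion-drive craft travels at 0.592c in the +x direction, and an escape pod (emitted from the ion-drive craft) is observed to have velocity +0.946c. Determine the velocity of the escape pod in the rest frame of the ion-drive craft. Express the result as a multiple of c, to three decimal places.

Invert the composition law: u' = (u − v)/(1 − uv/c²).
u' = (0.946 − 0.592) / (1 − (0.946)(0.592)) = 0.3540/0.4400 = 0.8046.

+0.805c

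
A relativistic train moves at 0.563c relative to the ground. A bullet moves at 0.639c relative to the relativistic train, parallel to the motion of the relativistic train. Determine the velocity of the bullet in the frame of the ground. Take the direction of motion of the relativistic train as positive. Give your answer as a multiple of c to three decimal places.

With v = 0.563 and u' = 0.639 (in units of c),
u = (u' + v)/(1 + u'v/c²):
u = (0.639 + 0.563) / (1 + 0.639·0.563) = 1.2020/1.3598 = 0.8840
(Galilean addition would give +1.202c, exceeding c.)

0.884c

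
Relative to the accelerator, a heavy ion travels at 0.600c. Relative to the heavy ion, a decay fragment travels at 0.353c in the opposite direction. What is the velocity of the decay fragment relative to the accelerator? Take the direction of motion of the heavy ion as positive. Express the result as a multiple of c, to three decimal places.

+0.313c

With v = 0.600 and u' = -0.353 (in units of c),
u = (u' + v)/(1 + u'v/c²):
u = (-0.353 + 0.600) / (1 + (-0.353)·0.600) = 0.2470/0.7882 = 0.3134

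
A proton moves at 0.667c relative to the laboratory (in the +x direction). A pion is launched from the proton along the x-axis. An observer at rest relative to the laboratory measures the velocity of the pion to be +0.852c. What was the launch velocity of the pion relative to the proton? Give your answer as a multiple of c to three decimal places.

Invert the composition law: u' = (u − v)/(1 − uv/c²).
u' = (0.852 − 0.667) / (1 − (0.852)(0.667)) = 0.1850/0.4317 = 0.4285.

+0.429c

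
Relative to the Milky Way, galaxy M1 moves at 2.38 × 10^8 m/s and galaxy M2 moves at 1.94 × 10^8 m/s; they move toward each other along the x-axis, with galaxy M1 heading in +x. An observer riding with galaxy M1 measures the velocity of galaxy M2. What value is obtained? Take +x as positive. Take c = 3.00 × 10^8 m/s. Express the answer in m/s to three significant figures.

β_A = 0.793, β_B = -0.647 (dividing each by c = 3.00 × 10^8 m/s).
Transform to A's frame with the inverse velocity-addition law: u' = (u − v)/(1 − uv/c²), taking u = β_B and v = β_A.
u' = (-0.647 − 0.793) / (1 − (0.793)(-0.647)) = -1.4400/1.5130 = -0.9517.
u' = -0.9517 × 3.00 × 10^8 m/s.

-2.86 × 10^8 m/s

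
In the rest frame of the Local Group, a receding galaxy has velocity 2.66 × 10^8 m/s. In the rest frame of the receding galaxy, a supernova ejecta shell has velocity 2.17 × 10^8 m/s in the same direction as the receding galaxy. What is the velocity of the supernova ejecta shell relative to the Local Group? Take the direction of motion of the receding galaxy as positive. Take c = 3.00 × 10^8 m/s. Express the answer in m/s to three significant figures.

In units of c (dividing by 3.00 × 10^8 m/s): v = 0.887, u' = 0.723.
u = (u' + v)/(1 + u'v/c²):
u = (0.723 + 0.887) / (1 + 0.723·0.887) = 1.6100/1.6414 = 0.9809
(Galilean addition would give +1.610c, exceeding c.)
Converting back: u = 0.9809 × 3.00 × 10^8 m/s.

2.94 × 10^8 m/s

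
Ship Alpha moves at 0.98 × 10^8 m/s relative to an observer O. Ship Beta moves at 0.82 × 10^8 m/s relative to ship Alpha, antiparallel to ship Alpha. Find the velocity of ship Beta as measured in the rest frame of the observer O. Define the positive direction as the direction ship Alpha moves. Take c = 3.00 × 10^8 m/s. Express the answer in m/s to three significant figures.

+1.76 × 10^7 m/s

In units of c (dividing by 3.00 × 10^8 m/s): v = 0.327, u' = -0.273.
u = (u' + v)/(1 + u'v/c²):
u = (-0.273 + 0.327) / (1 + (-0.273)·0.327) = 0.0533/0.9107 = 0.0586
Converting back: u = 0.0586 × 3.00 × 10^8 m/s.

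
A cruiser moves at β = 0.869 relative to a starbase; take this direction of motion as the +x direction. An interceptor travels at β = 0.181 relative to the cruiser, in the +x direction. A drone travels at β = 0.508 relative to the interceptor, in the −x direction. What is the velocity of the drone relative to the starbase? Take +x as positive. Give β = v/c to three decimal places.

β = +0.741

Apply u = (u' + v)/(1 + u'v/c²) successively, working outward toward the starbase.
Start: velocity of the cruiser relative to the starbase = 0.8690c.
Compose with the interceptor (u' = 0.181 in the cruiser frame): u_1 = (0.181 + 0.869) / (1 + 0.181·0.869) = 1.0500/1.1573 = 0.9073.
Compose with the drone (u' = -0.508 in the interceptor frame): u_2 = (-0.508 + 0.907) / (1 + (-0.508)·0.907) = 0.3993/0.5391 = 0.7407.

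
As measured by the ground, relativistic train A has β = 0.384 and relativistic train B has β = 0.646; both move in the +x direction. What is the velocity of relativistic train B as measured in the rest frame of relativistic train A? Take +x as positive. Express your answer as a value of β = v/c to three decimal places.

β = +0.348

β_A = 0.384, β_B = 0.646.
Transform to A's frame with the inverse velocity-addition law: u' = (u − v)/(1 − uv/c²), taking u = β_B and v = β_A.
u' = (0.646 − 0.384) / (1 − (0.384)(0.646)) = 0.2620/0.7519 = 0.3484.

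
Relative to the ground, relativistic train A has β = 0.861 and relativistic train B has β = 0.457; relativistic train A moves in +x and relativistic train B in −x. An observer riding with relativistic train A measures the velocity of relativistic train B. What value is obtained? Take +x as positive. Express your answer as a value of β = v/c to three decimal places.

β_A = 0.861, β_B = -0.457.
Transform to A's frame with the inverse velocity-addition law: u' = (u − v)/(1 − uv/c²), taking u = β_B and v = β_A.
u' = (-0.457 − 0.861) / (1 − (0.861)(-0.457)) = -1.3180/1.3935 = -0.9458.

β = -0.946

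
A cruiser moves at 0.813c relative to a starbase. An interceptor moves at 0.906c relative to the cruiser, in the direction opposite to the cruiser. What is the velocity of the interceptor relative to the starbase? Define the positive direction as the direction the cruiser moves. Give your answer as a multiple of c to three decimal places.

With v = 0.813 and u' = -0.906 (in units of c),
u = (u' + v)/(1 + u'v/c²):
u = (-0.906 + 0.813) / (1 + (-0.906)·0.813) = -0.0930/0.2634 = -0.3530

-0.353c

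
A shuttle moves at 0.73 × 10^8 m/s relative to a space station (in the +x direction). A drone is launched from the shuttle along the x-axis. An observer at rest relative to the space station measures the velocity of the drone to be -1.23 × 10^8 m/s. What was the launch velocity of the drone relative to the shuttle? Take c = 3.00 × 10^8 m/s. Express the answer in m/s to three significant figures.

-1.78 × 10^8 m/s

v = 0.243c, u = -0.410c.
Invert the composition law: u' = (u − v)/(1 − uv/c²).
u' = (-0.410 − 0.243) / (1 − (-0.410)(0.243)) = -0.6533/1.0998 = -0.5941.
u' = -0.5941 × 3.00 × 10^8 m/s.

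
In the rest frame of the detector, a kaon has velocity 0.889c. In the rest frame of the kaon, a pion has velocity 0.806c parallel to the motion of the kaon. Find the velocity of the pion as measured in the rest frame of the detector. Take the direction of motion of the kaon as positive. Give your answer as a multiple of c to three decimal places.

With v = 0.889 and u' = 0.806 (in units of c),
u = (u' + v)/(1 + u'v/c²):
u = (0.806 + 0.889) / (1 + 0.806·0.889) = 1.6950/1.7165 = 0.9875
(Galilean addition would give +1.695c, exceeding c.)

0.987c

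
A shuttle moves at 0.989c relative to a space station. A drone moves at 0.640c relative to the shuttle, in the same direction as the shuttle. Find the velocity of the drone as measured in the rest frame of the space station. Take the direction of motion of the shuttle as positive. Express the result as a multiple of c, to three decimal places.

With v = 0.989 and u' = 0.640 (in units of c),
u = (u' + v)/(1 + u'v/c²):
u = (0.640 + 0.989) / (1 + 0.640·0.989) = 1.6290/1.6330 = 0.9976

0.998c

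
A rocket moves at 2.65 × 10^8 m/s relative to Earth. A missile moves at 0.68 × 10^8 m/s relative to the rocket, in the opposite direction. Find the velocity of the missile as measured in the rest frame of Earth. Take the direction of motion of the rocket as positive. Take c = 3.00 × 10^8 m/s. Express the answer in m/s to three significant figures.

+2.46 × 10^8 m/s

In units of c (dividing by 3.00 × 10^8 m/s): v = 0.883, u' = -0.227.
u = (u' + v)/(1 + u'v/c²):
u = (-0.227 + 0.883) / (1 + (-0.227)·0.883) = 0.6567/0.7998 = 0.8211
Converting back: u = 0.8211 × 3.00 × 10^8 m/s.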